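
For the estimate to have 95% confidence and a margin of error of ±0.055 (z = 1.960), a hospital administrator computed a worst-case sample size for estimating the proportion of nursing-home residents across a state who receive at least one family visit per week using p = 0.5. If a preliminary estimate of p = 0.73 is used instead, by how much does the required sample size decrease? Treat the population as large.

67

Conservative (p = 0.5): n = 1.960² × 0.25 / 0.055² ≈ 317.49 → 318.
Using p = 0.73: p(1−p) = 0.1971, so n = 1.960² × 0.1971 / 0.055² ≈ 250.31 → 251.
Reduction: 318 − 251 = 67.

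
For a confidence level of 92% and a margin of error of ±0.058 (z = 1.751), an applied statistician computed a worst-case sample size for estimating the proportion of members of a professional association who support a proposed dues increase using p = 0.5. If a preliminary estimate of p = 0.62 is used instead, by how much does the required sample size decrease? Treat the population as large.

Conservative (p = 0.5): n = 1.751² × 0.25 / 0.058² ≈ 227.85 → 228.
Using p = 0.62: p(1−p) = 0.2356, so n = 1.751² × 0.2356 / 0.058² ≈ 214.73 → 215.
Reduction: 228 − 215 = 13.

13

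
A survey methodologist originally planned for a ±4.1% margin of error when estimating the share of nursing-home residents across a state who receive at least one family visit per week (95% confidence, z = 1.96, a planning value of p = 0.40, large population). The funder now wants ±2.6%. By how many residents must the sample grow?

At ±4.1%: n = 1.96² × 0.2400 / 0.041² ≈ 548.47 → 549.
At ±2.6%: n = 1.96² × 0.2400 / 0.026² ≈ 1363.88 → 1364.
Additional respondents: 1364 − 549 = 815.

815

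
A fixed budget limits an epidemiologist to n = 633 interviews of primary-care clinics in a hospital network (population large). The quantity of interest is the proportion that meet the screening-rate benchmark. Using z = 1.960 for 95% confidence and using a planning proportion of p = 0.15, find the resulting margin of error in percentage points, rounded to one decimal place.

SE(p̂) = √[p(1−p)/n] = √[0.1275/633] = 0.01419.
E = z × SE = 1.960 × 0.01419 = 0.02782, or 2.8 percentage points.

2.8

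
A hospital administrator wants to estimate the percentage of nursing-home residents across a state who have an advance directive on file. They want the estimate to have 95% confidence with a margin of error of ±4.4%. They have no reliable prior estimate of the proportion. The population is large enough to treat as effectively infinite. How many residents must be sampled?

For 95% confidence, z = 1.96.
With no prior estimate, use p = 0.5, giving p(1−p) = 0.25.
n = z²·p(1−p)/E² = 1.96² × 0.2500 / 0.044² = 3.8416 × 0.2500 / 0.001936 ≈ 496.07.
Rounding up gives n = 497.

497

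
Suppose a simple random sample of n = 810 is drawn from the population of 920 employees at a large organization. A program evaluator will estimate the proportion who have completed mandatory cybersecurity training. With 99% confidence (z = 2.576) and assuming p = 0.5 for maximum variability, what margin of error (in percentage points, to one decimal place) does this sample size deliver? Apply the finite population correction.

1.6

Finite-population factor: (N−n)/(N−1) = (920−810)/(920−1) = 0.1197.
SE(p̂) = √[p(1−p)/n · (N−n)/(N−1)] = √[0.2500/810 × 0.1197] = 0.00608.
E = z × SE = 2.576 × 0.00608 = 0.01566 ≈ 1.6 percentage points.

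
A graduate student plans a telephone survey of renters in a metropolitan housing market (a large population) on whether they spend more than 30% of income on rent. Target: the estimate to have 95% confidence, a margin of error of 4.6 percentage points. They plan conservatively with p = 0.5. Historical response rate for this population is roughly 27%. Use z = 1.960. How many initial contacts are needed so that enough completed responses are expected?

1682

Completed interviews needed: n₀ = 1.960² × 0.2500 / 0.046² ≈ 453.88 → 454.
At a 27% response rate, contacts needed = 454 / 0.27 ≈ 1681.48 → 1682.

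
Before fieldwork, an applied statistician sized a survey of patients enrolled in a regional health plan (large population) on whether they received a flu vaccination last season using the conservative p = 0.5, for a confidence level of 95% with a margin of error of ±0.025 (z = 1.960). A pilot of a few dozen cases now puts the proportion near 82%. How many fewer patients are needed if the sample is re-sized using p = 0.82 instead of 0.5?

Conservative (p = 0.5): n = 1.960² × 0.25 / 0.025² ≈ 1536.64 → 1537.
Using p = 0.82: p(1−p) = 0.1476, so n = 1.960² × 0.1476 / 0.025² ≈ 907.23 → 908.
Reduction: 1537 − 908 = 629.

629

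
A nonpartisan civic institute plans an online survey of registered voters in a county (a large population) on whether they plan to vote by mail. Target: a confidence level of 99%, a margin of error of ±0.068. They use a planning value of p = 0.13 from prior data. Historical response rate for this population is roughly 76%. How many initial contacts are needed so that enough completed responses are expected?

215

For 99% confidence, z = 2.58.
Completed interviews needed: n₀ = 2.58² × 0.1131 / 0.068² ≈ 162.81 → 163.
At a 76% response rate, contacts needed = 163 / 0.76 ≈ 214.47 → 215.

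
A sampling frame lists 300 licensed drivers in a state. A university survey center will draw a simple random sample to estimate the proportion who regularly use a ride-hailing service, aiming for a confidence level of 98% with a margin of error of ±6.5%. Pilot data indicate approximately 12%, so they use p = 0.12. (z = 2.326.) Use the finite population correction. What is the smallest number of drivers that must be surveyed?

Unadjusted: n₀ = 2.326² × 0.12 × 0.88 / 0.065² ≈ 135.22, so n₀ = 136.
Finite population correction with N = 300: n = n₀ / (1 + (n₀−1)/N) = 136 / (1 + 135/300) = 136 / 1.4500 ≈ 93.79.
Rounding up, n = 94.

94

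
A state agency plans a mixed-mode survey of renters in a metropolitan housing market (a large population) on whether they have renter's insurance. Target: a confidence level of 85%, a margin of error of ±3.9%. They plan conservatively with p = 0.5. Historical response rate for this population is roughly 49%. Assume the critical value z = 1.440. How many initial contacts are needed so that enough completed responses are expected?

Completed interviews needed: n₀ = 1.440² × 0.2500 / 0.039² ≈ 340.83 → 341.
At a 49% response rate, contacts needed = 341 / 0.49 ≈ 695.92 → 696.

696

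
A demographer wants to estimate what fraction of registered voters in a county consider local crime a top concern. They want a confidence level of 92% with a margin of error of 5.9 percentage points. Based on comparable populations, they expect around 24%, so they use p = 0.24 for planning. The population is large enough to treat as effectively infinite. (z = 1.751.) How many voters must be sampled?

161

With p = 0.24, p(1−p) = 0.1824.
n = z²·p(1−p)/E² = 1.751² × 0.1824 / 0.059² = 3.0660 × 0.1824 / 0.003481 ≈ 160.65.
Rounding up gives n = 161.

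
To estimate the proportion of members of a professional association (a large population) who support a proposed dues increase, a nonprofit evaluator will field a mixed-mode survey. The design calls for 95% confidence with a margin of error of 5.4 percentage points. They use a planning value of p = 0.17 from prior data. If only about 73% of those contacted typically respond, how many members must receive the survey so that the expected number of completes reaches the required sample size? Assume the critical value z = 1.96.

255

Completed interviews needed: n₀ = 1.96² × 0.1411 / 0.054² ≈ 185.89 → 186.
At a 73% response rate, contacts needed = 186 / 0.73 ≈ 254.79 → 255.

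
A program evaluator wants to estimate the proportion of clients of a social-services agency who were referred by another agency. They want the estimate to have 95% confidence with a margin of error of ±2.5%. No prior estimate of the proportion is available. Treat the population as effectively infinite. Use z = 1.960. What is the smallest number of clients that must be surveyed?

With no prior estimate, use p = 0.5, giving p(1−p) = 0.25.
n = z²·p(1−p)/E² = 1.960² × 0.2500 / 0.025² = 3.8416 × 0.2500 / 0.000625 ≈ 1536.64.
Rounding up gives n = 1537.

1537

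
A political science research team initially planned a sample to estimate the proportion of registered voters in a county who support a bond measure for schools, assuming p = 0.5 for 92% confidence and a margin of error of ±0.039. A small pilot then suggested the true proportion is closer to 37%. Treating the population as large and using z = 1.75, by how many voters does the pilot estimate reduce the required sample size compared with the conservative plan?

Conservative (p = 0.5): n = 1.75² × 0.25 / 0.039² ≈ 503.37 → 504.
Using p = 0.37: p(1−p) = 0.2331, so n = 1.75² × 0.2331 / 0.039² ≈ 469.34 → 470.
Reduction: 504 − 470 = 34.

34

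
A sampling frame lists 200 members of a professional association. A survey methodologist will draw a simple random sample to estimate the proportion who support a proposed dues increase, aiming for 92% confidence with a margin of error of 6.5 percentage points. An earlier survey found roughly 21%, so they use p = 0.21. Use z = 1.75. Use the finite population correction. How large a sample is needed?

Unadjusted: n₀ = 1.75² × 0.21 × 0.79 / 0.065² ≈ 120.25, so n₀ = 121.
Finite population correction with N = 200: n = n₀ / (1 + (n₀−1)/N) = 121 / (1 + 120/200) = 121 / 1.6000 ≈ 75.62.
Rounding up, n = 76.

76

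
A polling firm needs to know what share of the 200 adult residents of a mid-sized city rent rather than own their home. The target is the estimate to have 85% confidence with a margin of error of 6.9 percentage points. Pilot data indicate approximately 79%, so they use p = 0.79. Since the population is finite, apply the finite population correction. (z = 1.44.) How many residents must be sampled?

54

Unadjusted: n₀ = 1.44² × 0.79 × 0.21 / 0.069² ≈ 72.26, so n₀ = 73.
Finite population correction with N = 200: n = n₀ / (1 + (n₀−1)/N) = 73 / (1 + 72/200) = 73 / 1.3600 ≈ 53.68.
Rounding up, n = 54.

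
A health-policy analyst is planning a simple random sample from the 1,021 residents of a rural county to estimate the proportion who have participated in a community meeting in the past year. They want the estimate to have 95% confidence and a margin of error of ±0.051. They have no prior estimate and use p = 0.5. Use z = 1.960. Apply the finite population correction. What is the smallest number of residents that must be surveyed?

272

Unadjusted: n₀ = 1.960² × 0.50 × 0.50 / 0.051² ≈ 369.24, so n₀ = 370.
Finite population correction with N = 1,021: n = n₀ / (1 + (n₀−1)/N) = 370 / (1 + 369/1021) = 370 / 1.3614 ≈ 271.78.
Rounding up, n = 272.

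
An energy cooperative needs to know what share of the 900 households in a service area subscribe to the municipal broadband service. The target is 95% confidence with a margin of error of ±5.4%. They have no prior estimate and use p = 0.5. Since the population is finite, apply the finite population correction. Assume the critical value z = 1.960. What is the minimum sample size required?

242

Unadjusted: n₀ = 1.960² × 0.50 × 0.50 / 0.054² ≈ 329.36, so n₀ = 330.
Finite population correction with N = 900: n = n₀ / (1 + (n₀−1)/N) = 330 / (1 + 329/900) = 330 / 1.3656 ≈ 241.66.
Rounding up, n = 242.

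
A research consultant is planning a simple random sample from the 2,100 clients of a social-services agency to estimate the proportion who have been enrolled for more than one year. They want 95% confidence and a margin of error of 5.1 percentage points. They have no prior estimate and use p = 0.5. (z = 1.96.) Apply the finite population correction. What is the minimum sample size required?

315

Unadjusted: n₀ = 1.96² × 0.50 × 0.50 / 0.051² ≈ 369.24, so n₀ = 370.
Finite population correction with N = 2,100: n = n₀ / (1 + (n₀−1)/N) = 370 / (1 + 369/2100) = 370 / 1.1757 ≈ 314.70.
Rounding up, n = 315.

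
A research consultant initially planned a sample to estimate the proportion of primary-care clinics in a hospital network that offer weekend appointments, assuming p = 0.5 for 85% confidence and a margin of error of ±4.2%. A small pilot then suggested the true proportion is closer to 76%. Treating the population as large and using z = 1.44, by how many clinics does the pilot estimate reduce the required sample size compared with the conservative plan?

79

Conservative (p = 0.5): n = 1.44² × 0.25 / 0.042² ≈ 293.88 → 294.
Using p = 0.76: p(1−p) = 0.1824, so n = 1.44² × 0.1824 / 0.042² ≈ 214.41 → 215.
Reduction: 294 − 215 = 79.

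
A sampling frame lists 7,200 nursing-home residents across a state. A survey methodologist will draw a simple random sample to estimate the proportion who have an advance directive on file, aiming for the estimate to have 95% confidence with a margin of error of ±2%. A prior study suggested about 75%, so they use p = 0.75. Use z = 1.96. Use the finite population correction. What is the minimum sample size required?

1441

Unadjusted: n₀ = 1.96² × 0.75 × 0.25 / 0.020² ≈ 1800.75, so n₀ = 1801.
Finite population correction with N = 7,200: n = n₀ / (1 + (n₀−1)/N) = 1801 / (1 + 1800/7200) = 1801 / 1.2500 ≈ 1440.80.
Rounding up, n = 1441.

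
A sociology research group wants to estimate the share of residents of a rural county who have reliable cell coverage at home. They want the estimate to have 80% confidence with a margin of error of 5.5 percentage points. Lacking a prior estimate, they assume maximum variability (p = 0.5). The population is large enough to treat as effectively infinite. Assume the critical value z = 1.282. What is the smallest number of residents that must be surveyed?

With p = 0.5, p(1−p) = 0.25.
n = z²·p(1−p)/E² = 1.282² × 0.2500 / 0.055² = 1.6435 × 0.2500 / 0.003025 ≈ 135.83.
Rounding up gives n = 136.

136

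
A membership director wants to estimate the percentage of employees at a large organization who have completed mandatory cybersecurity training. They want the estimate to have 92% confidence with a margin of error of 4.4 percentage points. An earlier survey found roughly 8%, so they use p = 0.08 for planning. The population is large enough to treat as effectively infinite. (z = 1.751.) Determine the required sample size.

117

With p = 0.08, p(1−p) = 0.0736.
n = z²·p(1−p)/E² = 1.751² × 0.0736 / 0.044² = 3.0660 × 0.0736 / 0.001936 ≈ 116.56.
Rounding up gives n = 117.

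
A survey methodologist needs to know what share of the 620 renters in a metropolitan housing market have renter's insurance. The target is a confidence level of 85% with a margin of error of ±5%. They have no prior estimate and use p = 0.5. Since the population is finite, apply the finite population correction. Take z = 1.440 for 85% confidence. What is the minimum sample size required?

156

Unadjusted: n₀ = 1.440² × 0.50 × 0.50 / 0.050² ≈ 207.36, so n₀ = 208.
Finite population correction with N = 620: n = n₀ / (1 + (n₀−1)/N) = 208 / (1 + 207/620) = 208 / 1.3339 ≈ 155.94.
Rounding up, n = 156.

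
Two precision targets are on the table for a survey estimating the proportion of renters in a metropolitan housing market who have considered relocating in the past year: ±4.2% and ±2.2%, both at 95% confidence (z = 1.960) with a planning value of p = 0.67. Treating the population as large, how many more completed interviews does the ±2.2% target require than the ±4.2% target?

1273

At ±4.2%: n = 1.960² × 0.2211 / 0.042² ≈ 481.51 → 482.
At ±2.2%: n = 1.960² × 0.2211 / 0.022² ≈ 1754.91 → 1755.
Additional respondents: 1755 − 482 = 1273.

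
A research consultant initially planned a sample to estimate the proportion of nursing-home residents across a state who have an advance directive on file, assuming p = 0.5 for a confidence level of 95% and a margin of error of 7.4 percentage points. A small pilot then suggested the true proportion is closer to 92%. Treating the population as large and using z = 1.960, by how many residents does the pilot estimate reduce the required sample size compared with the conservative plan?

124

Conservative (p = 0.5): n = 1.960² × 0.25 / 0.074² ≈ 175.38 → 176.
Using p = 0.92: p(1−p) = 0.0736, so n = 1.960² × 0.0736 / 0.074² ≈ 51.63 → 52.
Reduction: 176 − 52 = 124.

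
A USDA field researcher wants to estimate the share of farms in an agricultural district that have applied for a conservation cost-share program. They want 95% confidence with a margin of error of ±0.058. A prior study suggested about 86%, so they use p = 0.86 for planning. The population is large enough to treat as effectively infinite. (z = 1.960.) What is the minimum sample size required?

138

With p = 0.86, p(1−p) = 0.1204.
n = z²·p(1−p)/E² = 1.960² × 0.1204 / 0.058² = 3.8416 × 0.1204 / 0.003364 ≈ 137.49.
Rounding up gives n = 138.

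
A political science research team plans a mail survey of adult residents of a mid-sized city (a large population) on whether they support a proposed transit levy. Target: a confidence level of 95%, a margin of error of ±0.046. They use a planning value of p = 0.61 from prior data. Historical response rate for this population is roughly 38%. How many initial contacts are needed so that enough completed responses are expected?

For 95% confidence, z = 1.960.
Completed interviews needed: n₀ = 1.960² × 0.2379 / 0.046² ≈ 431.91 → 432.
At a 38% response rate, contacts needed = 432 / 0.38 ≈ 1136.84 → 1137.

1137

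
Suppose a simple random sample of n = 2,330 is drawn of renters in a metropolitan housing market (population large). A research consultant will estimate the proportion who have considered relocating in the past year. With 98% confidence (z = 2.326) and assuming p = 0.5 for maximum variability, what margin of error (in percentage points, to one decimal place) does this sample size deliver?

SE(p̂) = √[p(1−p)/n] = √[0.2500/2330] = 0.01036.
E = z × SE = 2.326 × 0.01036 = 0.02409, or 2.4 percentage points.

2.4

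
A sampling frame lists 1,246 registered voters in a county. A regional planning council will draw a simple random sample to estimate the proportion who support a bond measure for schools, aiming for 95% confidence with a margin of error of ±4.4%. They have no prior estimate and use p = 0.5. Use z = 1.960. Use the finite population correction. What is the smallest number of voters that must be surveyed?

Unadjusted: n₀ = 1.960² × 0.50 × 0.50 / 0.044² ≈ 496.07, so n₀ = 497.
Finite population correction with N = 1,246: n = n₀ / (1 + (n₀−1)/N) = 497 / (1 + 496/1246) = 497 / 1.3981 ≈ 355.49.
Rounding up, n = 356.

356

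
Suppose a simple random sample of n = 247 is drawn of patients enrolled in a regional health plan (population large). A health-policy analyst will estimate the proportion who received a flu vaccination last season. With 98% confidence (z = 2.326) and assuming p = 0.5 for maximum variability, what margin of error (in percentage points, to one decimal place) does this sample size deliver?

7.4

SE(p̂) = √[p(1−p)/n] = √[0.2500/247] = 0.03181.
E = z × SE = 2.326 × 0.03181 = 0.07400, or 7.4 percentage points.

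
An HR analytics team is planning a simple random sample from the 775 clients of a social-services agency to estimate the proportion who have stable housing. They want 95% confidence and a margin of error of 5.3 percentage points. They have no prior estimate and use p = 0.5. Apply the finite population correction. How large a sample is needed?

238

For 95% confidence, z = 1.96.
Unadjusted: n₀ = 1.96² × 0.50 × 0.50 / 0.053² ≈ 341.90, so n₀ = 342.
Finite population correction with N = 775: n = n₀ / (1 + (n₀−1)/N) = 342 / (1 + 341/775) = 342 / 1.4400 ≈ 237.50.
Rounding up, n = 238.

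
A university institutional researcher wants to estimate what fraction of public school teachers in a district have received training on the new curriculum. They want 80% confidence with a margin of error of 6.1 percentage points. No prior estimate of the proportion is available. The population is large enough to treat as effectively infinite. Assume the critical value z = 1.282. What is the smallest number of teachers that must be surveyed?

111

With no prior estimate, use p = 0.5, giving p(1−p) = 0.25.
n = z²·p(1−p)/E² = 1.282² × 0.2500 / 0.061² = 1.6435 × 0.2500 / 0.003721 ≈ 110.42.
Rounding up gives n = 111.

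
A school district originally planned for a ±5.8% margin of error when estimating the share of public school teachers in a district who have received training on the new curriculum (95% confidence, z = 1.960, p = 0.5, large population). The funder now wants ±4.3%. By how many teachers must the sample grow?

At ±5.8%: n = 1.960² × 0.2500 / 0.058² ≈ 285.49 → 286.
At ±4.3%: n = 1.960² × 0.2500 / 0.043² ≈ 519.42 → 520.
Additional respondents: 520 − 286 = 234.

234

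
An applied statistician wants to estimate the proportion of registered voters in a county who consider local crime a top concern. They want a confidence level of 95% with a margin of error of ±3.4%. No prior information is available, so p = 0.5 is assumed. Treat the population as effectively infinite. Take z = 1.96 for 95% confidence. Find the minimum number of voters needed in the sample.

With p = 0.5, p(1−p) = 0.25.
n = z²·p(1−p)/E² = 1.96² × 0.2500 / 0.034² = 3.8416 × 0.2500 / 0.001156 ≈ 830.80.
Rounding up gives n = 831.

831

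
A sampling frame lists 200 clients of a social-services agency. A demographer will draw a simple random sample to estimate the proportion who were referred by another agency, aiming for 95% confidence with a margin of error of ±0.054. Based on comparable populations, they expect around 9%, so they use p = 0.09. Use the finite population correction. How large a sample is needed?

71

For 95% confidence, z = 1.96.
Unadjusted: n₀ = 1.96² × 0.09 × 0.91 / 0.054² ≈ 107.90, so n₀ = 108.
Finite population correction with N = 200: n = n₀ / (1 + (n₀−1)/N) = 108 / (1 + 107/200) = 108 / 1.5350 ≈ 70.36.
Rounding up, n = 71.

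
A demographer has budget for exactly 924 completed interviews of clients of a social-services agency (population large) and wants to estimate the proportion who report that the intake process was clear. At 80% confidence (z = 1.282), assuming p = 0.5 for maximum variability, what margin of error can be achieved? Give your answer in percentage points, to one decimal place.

2.1

SE(p̂) = √[p(1−p)/n] = √[0.2500/924] = 0.01645.
E = z × SE = 1.282 × 0.01645 = 0.02109, or 2.1 percentage points.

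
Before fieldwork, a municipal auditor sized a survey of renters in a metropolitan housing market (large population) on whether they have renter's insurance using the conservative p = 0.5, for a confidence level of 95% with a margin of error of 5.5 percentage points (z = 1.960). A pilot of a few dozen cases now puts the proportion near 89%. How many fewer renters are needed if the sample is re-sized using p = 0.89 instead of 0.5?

193

Conservative (p = 0.5): n = 1.960² × 0.25 / 0.055² ≈ 317.49 → 318.
Using p = 0.89: p(1−p) = 0.0979, so n = 1.960² × 0.0979 / 0.055² ≈ 124.33 → 125.
Reduction: 318 − 125 = 193.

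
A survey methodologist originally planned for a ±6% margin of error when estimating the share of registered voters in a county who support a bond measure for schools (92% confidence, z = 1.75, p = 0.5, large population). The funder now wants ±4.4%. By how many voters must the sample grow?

At ±6%: n = 1.75² × 0.2500 / 0.060² ≈ 212.67 → 213.
At ±4.4%: n = 1.75² × 0.2500 / 0.044² ≈ 395.47 → 396.
Additional respondents: 396 − 213 = 183.

183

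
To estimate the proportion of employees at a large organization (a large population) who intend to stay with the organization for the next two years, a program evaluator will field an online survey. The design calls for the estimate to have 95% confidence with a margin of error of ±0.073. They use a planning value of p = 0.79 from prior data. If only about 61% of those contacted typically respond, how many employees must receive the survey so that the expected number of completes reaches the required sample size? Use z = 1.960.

197

Completed interviews needed: n₀ = 1.960² × 0.1659 / 0.073² ≈ 119.59 → 120.
At a 61% response rate, contacts needed = 120 / 0.61 ≈ 196.72 → 197.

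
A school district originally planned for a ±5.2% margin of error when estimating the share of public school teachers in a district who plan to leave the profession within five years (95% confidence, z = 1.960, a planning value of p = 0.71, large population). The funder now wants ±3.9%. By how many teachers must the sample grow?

At ±5.2%: n = 1.960² × 0.2059 / 0.052² ≈ 292.52 → 293.
At ±3.9%: n = 1.960² × 0.2059 / 0.039² ≈ 520.04 → 521.
Additional respondents: 521 − 293 = 228.

228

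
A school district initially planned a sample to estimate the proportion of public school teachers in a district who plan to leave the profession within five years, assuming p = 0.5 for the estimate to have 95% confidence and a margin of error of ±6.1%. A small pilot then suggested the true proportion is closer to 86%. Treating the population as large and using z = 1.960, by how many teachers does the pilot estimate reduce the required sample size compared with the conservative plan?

134

Conservative (p = 0.5): n = 1.960² × 0.25 / 0.061² ≈ 258.10 → 259.
Using p = 0.86: p(1−p) = 0.1204, so n = 1.960² × 0.1204 / 0.061² ≈ 124.30 → 125.
Reduction: 259 − 125 = 134.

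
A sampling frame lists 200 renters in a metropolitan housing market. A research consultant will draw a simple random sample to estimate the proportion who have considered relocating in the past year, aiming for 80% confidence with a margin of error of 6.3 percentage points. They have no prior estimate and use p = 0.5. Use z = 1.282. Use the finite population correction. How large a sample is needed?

69

Unadjusted: n₀ = 1.282² × 0.50 × 0.50 / 0.063² ≈ 103.52, so n₀ = 104.
Finite population correction with N = 200: n = n₀ / (1 + (n₀−1)/N) = 104 / (1 + 103/200) = 104 / 1.5150 ≈ 68.65.
Rounding up, n = 69.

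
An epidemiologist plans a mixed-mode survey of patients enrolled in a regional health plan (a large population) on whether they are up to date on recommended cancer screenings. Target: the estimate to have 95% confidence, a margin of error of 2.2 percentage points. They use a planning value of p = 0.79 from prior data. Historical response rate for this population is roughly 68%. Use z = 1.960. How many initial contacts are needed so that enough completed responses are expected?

Completed interviews needed: n₀ = 1.960² × 0.1659 / 0.022² ≈ 1316.78 → 1317.
At a 68% response rate, contacts needed = 1317 / 0.68 ≈ 1936.76 → 1937.

1937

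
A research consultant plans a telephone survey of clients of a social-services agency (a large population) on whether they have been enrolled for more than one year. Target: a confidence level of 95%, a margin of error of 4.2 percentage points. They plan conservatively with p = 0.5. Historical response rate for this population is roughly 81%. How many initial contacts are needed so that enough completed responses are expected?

673

For 95% confidence, z = 1.96.
Completed interviews needed: n₀ = 1.96² × 0.2500 / 0.042² ≈ 544.44 → 545.
At an 81% response rate, contacts needed = 545 / 0.81 ≈ 672.84 → 673.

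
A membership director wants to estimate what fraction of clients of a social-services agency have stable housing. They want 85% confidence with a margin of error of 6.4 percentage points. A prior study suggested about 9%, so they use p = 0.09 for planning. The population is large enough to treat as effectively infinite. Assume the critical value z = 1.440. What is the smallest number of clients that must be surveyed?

With p = 0.09, p(1−p) = 0.0819.
n = z²·p(1−p)/E² = 1.440² × 0.0819 / 0.064² = 2.0736 × 0.0819 / 0.004096 ≈ 41.46.
Rounding up gives n = 42.

42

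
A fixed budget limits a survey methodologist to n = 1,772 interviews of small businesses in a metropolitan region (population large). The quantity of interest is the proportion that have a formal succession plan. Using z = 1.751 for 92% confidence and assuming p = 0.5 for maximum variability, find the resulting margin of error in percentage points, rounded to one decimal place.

2.1

SE(p̂) = √[p(1−p)/n] = √[0.2500/1772] = 0.01188.
E = z × SE = 1.751 × 0.01188 = 0.02080, or 2.1 percentage points.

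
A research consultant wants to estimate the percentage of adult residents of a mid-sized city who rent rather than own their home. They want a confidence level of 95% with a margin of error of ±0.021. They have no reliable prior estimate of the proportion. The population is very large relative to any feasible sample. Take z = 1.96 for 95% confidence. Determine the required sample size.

2178

With no prior estimate, use p = 0.5, giving p(1−p) = 0.25.
n = z²·p(1−p)/E² = 1.96² × 0.2500 / 0.021² = 3.8416 × 0.2500 / 0.000441 ≈ 2177.78.
Rounding up gives n = 2178.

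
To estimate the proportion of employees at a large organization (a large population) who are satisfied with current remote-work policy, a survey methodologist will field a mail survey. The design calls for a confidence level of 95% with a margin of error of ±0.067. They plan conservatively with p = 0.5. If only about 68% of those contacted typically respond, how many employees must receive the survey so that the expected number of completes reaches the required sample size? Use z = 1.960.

Completed interviews needed: n₀ = 1.960² × 0.2500 / 0.067² ≈ 213.95 → 214.
At a 68% response rate, contacts needed = 214 / 0.68 ≈ 314.71 → 315.

315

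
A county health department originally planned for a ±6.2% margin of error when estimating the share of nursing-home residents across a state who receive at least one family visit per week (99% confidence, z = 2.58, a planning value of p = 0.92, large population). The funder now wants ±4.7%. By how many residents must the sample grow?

94

At ±6.2%: n = 2.58² × 0.0736 / 0.062² ≈ 127.45 → 128.
At ±4.7%: n = 2.58² × 0.0736 / 0.047² ≈ 221.78 → 222.
Additional respondents: 222 − 128 = 94.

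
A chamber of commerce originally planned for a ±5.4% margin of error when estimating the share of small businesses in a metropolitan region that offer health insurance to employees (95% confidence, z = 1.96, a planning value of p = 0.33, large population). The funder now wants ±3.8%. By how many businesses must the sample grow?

297

At ±5.4%: n = 1.96² × 0.2211 / 0.054² ≈ 291.28 → 292.
At ±3.8%: n = 1.96² × 0.2211 / 0.038² ≈ 588.21 → 589.
Additional respondents: 589 − 292 = 297.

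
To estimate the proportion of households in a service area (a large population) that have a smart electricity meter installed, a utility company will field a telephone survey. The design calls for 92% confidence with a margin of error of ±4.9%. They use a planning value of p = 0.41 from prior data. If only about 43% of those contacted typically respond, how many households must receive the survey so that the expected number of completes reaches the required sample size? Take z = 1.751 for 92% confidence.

Completed interviews needed: n₀ = 1.751² × 0.2419 / 0.049² ≈ 308.90 → 309.
At a 43% response rate, contacts needed = 309 / 0.43 ≈ 718.60 → 719.

719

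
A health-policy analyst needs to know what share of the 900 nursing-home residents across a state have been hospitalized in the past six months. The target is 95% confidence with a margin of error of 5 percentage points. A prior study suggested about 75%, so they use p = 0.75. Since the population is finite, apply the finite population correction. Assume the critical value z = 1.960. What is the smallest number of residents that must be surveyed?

219

Unadjusted: n₀ = 1.960² × 0.75 × 0.25 / 0.050² ≈ 288.12, so n₀ = 289.
Finite population correction with N = 900: n = n₀ / (1 + (n₀−1)/N) = 289 / (1 + 288/900) = 289 / 1.3200 ≈ 218.94.
Rounding up, n = 219.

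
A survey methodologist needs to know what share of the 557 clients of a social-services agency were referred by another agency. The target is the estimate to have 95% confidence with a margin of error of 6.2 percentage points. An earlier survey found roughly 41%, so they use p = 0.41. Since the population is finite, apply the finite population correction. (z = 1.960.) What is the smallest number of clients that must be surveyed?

169

Unadjusted: n₀ = 1.960² × 0.41 × 0.59 / 0.062² ≈ 241.75, so n₀ = 242.
Finite population correction with N = 557: n = n₀ / (1 + (n₀−1)/N) = 242 / (1 + 241/557) = 242 / 1.4327 ≈ 168.91.
Rounding up, n = 169.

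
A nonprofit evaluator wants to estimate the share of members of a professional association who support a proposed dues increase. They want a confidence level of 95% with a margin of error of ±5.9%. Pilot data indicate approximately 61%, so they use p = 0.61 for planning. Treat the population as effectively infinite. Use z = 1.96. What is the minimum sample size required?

With p = 0.61, p(1−p) = 0.2379.
n = z²·p(1−p)/E² = 1.96² × 0.2379 / 0.059² = 3.8416 × 0.2379 / 0.003481 ≈ 262.54.
Rounding up gives n = 263.

263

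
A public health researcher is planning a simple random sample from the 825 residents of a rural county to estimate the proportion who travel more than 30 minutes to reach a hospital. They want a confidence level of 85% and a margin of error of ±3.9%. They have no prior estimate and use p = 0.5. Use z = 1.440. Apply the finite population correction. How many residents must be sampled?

242

Unadjusted: n₀ = 1.440² × 0.50 × 0.50 / 0.039² ≈ 340.83, so n₀ = 341.
Finite population correction with N = 825: n = n₀ / (1 + (n₀−1)/N) = 341 / (1 + 340/825) = 341 / 1.4121 ≈ 241.48.
Rounding up, n = 242.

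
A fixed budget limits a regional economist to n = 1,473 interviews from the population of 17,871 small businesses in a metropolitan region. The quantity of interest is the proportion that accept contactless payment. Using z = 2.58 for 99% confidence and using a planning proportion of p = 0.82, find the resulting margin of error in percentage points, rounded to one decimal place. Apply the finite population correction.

Finite-population factor: (N−n)/(N−1) = (17871−1473)/(17871−1) = 0.9176.
SE(p̂) = √[p(1−p)/n · (N−n)/(N−1)] = √[0.1476/1473 × 0.9176] = 0.00959.
E = z × SE = 2.58 × 0.00959 = 0.02474 ≈ 2.5 percentage points.

2.5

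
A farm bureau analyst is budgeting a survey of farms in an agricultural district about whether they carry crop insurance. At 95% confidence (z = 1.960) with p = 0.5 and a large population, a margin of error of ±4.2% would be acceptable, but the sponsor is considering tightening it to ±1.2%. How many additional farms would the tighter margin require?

At ±4.2%: n = 1.960² × 0.2500 / 0.042² ≈ 544.44 → 545.
At ±1.2%: n = 1.960² × 0.2500 / 0.012² ≈ 6669.44 → 6670.
Additional respondents: 6670 − 545 = 6125.

6125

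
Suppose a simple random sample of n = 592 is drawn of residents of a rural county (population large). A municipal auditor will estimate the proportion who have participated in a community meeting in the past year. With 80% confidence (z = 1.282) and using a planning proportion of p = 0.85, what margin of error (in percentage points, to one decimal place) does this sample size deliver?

SE(p̂) = √[p(1−p)/n] = √[0.1275/592] = 0.01468.
E = z × SE = 1.282 × 0.01468 = 0.01881, or 1.9 percentage points.

1.9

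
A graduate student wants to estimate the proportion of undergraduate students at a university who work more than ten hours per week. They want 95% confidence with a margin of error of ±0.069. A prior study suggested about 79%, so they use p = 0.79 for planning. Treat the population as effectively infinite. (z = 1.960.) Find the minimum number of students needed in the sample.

With p = 0.79, p(1−p) = 0.1659.
n = z²·p(1−p)/E² = 1.960² × 0.1659 / 0.069² = 3.8416 × 0.1659 / 0.004761 ≈ 133.86.
Rounding up gives n = 134.

134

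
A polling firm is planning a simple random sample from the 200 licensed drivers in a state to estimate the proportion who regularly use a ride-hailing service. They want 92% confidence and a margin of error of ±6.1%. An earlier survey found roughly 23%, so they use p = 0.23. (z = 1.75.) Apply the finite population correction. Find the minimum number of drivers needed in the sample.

85

Unadjusted: n₀ = 1.75² × 0.23 × 0.77 / 0.061² ≈ 145.76, so n₀ = 146.
Finite population correction with N = 200: n = n₀ / (1 + (n₀−1)/N) = 146 / (1 + 145/200) = 146 / 1.7250 ≈ 84.64.
Rounding up, n = 85.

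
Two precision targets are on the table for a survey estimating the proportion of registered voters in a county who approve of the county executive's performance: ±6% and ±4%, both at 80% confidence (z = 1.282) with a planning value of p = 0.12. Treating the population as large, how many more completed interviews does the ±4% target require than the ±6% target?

60

At ±6%: n = 1.282² × 0.1056 / 0.060² ≈ 48.21 → 49.
At ±4%: n = 1.282² × 0.1056 / 0.040² ≈ 108.47 → 109.
Additional respondents: 109 − 49 = 60.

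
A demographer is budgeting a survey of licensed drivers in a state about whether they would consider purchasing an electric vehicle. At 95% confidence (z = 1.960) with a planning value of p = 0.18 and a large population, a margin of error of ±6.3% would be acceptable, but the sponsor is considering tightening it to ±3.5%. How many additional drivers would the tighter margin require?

320

At ±6.3%: n = 1.960² × 0.1476 / 0.063² ≈ 142.86 → 143.
At ±3.5%: n = 1.960² × 0.1476 / 0.035² ≈ 462.87 → 463.
Additional respondents: 463 − 143 = 320.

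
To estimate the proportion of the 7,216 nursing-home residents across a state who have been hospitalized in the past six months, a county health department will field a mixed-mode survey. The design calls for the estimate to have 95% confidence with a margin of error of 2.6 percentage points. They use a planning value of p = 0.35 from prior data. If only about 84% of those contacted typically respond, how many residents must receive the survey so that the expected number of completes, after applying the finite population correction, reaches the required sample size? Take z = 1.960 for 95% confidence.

1306

Completed interviews needed (unadjusted): n₀ = 1.960² × 0.2275 / 0.026² ≈ 1292.85 → 1293.
FPC for N = 7,216: n = 1293 / (1 + 1292/7216) = 1293 / 1.1790 ≈ 1096.65 → 1097.
At an 84% response rate, contacts needed = 1097 / 0.84 ≈ 1305.95 → 1306.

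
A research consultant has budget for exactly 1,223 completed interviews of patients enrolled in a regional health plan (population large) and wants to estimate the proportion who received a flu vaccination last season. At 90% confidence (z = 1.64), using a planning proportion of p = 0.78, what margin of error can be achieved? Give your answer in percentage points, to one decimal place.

SE(p̂) = √[p(1−p)/n] = √[0.1716/1223] = 0.01185.
E = z × SE = 1.64 × 0.01185 = 0.01943, or 1.9 percentage points.

1.9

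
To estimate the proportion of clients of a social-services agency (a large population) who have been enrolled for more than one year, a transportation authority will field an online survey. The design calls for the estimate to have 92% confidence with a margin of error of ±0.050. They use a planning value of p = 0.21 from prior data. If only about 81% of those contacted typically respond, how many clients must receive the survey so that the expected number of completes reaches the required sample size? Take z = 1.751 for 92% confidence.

252

Completed interviews needed: n₀ = 1.751² × 0.1659 / 0.050² ≈ 203.46 → 204.
At an 81% response rate, contacts needed = 204 / 0.81 ≈ 251.85 → 252.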